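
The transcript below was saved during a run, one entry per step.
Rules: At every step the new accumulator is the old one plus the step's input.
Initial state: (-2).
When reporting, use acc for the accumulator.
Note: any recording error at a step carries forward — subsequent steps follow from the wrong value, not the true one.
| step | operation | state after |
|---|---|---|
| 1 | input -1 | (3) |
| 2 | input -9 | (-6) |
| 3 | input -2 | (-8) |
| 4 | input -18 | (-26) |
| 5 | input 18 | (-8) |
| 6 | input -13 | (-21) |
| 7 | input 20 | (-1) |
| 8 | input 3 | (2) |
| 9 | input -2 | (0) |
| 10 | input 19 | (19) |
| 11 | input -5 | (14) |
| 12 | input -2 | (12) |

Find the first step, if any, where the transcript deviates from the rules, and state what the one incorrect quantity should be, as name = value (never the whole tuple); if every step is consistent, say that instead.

1. acc = -2 + -1 = -3 (first mismatch against the transcript)
So the first discrepancy is step 1, where the right value is acc = -3.

step 1, acc = -3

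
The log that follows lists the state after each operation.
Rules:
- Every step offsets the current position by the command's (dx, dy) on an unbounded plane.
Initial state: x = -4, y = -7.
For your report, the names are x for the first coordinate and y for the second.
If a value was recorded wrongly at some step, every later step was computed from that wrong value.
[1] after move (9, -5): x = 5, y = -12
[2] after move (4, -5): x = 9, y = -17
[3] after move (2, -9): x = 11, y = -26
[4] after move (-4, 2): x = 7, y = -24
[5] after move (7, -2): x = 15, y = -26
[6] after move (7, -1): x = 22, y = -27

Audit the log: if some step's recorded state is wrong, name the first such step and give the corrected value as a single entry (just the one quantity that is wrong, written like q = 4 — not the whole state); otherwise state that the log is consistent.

step 5, x = 14

1. x = -4 + (9) = 5, y = -7 + (-5) = -12 (agrees with the log)
2. x = 5 + (4) = 9, y = -12 + (-5) = -17 (exactly as logged)
3. x = 9 + (2) = 11, y = -17 + (-9) = -26 (matches)
4. x = 11 + (-4) = 7, y = -26 + (2) = -24 (confirmed correct)
5. x = 7 + (7) = 14, y = -24 + (-2) = -26 (the log disagrees here)
That makes step 5 the first incorrect line — x = 14 is what it should show.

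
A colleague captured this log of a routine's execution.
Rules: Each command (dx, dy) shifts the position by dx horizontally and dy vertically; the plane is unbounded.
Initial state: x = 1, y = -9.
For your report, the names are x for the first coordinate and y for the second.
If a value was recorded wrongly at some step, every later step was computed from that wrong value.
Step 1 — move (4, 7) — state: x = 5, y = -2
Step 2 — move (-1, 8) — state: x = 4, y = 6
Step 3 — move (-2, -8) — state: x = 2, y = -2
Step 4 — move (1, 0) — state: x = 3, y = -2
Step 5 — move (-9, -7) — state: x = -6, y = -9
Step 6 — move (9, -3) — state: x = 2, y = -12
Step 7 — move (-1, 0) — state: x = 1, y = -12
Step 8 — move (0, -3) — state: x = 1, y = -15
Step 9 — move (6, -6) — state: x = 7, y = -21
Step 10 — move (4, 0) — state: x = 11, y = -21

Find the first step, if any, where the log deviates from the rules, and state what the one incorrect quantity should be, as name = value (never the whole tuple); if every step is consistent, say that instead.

1. x = 1 + (4) = 5, y = -9 + (7) = -2 (no discrepancy)
2. x = 5 + (-1) = 4, y = -2 + (8) = 6 (agrees with the log)
3. x = 4 + (-2) = 2, y = 6 + (-8) = -2 (matches)
4. x = 2 + (1) = 3, y = -2 + (0) = -2 (in agreement)
5. x = 3 + (-9) = -6, y = -2 + (-7) = -9 (matches)
6. x = -6 + (9) = 3, y = -9 + (-3) = -12 (first mismatch against the log)
First deviation found at step 6; the corrected entry is x = 3.

step 6, x = 3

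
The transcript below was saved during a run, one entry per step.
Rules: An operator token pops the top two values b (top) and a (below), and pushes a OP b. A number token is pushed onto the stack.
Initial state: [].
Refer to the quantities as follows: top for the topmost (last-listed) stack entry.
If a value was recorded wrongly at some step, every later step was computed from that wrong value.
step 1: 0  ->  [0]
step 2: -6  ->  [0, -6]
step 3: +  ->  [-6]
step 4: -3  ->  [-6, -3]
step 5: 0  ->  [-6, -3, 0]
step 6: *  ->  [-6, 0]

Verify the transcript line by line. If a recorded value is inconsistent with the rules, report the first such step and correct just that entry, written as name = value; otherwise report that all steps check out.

no error

Recomputing the run from the initial state:
step 1: [0]
step 2: [0, -6]
step 3: [-6]
step 4: [-6, -3]
step 5: [-6, -3, 0]
step 6: [-6, 0]
This matches the transcript at every step.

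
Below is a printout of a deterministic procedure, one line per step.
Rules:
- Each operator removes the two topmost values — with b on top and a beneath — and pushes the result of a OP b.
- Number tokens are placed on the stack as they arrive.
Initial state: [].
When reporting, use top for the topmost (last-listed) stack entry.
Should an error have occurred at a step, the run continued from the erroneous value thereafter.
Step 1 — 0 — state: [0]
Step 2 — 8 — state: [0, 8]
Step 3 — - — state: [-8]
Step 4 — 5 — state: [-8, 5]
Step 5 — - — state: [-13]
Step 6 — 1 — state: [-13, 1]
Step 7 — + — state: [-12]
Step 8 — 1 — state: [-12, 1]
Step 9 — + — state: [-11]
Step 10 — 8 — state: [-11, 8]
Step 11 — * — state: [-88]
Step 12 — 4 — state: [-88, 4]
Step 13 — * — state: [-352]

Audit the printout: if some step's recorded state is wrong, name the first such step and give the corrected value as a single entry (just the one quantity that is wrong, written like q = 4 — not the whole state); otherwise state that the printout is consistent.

Recomputing the run from the initial state:
step 1: [0]
step 2: [0, 8]
step 3: [-8]
step 4: [-8, 5]
step 5: [-13]
step 6: [-13, 1]
step 7: [-12]
step 8: [-12, 1]
step 9: [-11]
step 10: [-11, 8]
step 11: [-88]
step 12: [-88, 4]
step 13: [-352]
This matches the printout at every step.

no error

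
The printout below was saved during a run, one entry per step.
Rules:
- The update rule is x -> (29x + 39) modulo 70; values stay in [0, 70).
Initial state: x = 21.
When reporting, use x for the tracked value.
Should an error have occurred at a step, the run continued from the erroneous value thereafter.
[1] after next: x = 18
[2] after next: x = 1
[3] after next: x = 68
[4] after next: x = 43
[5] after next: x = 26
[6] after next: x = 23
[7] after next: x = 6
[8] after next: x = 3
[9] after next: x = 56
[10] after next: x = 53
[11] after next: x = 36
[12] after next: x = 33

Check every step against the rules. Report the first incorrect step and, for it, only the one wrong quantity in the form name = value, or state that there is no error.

step 4, x = 51

Step 1: x = (29*21 + 39) mod 70 = 18 — confirmed correct.
Step 2: x = (29*18 + 39) mod 70 = 1 — verified.
Step 3: x = (29*1 + 39) mod 70 = 68 — matches.
Step 4: x = (29*68 + 39) mod 70 = 51 — first mismatch against the printout.
First incorrect step: 4; the correct value is x = 51.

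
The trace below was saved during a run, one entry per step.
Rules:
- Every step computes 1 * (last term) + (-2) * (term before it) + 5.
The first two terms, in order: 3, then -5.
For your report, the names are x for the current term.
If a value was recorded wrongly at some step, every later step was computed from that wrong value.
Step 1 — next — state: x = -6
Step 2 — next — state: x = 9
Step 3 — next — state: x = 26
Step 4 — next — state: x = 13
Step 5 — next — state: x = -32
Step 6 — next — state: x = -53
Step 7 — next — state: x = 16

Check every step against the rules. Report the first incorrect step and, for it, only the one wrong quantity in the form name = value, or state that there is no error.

Recomputing the run from the initial state:
step 1: x = -6
step 2: x = 9
step 3: x = 26
step 4: x = 13
step 5: x = -34
step 6: x = -55
step 7: x = 18
The first disagreement with the trace is at step 5, where the value should be x = -34.

step 5, x = -34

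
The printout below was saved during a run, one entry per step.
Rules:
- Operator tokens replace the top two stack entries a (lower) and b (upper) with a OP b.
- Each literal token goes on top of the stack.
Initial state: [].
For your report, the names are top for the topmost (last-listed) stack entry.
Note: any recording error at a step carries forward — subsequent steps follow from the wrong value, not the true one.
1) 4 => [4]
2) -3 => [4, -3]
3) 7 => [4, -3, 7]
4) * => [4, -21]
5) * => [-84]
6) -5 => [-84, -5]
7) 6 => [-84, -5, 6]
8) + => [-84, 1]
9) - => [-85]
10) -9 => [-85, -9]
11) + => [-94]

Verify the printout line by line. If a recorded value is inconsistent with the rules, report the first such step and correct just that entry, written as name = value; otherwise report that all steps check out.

Step 1: push 4: top = 4 — confirmed correct.
Step 2: push -3: top = -3 — checks out.
Step 3: push 7: top = 7 — checks out.
Step 4: -3 * 7 = -21 — no discrepancy.
Step 5: 4 * -21 = -84 — verified.
Step 6: push -5: top = -5 — consistent with the printout.
Step 7: push 6: top = 6 — no discrepancy.
Step 8: -5 + 6 = 1 — in agreement.
Step 9: -84 - 1 = -85 — no discrepancy.
Step 10: push -9: top = -9 — confirmed correct.
Step 11: -85 + -9 = -94 — consistent with the printout.
The recomputation confirms every line.

no error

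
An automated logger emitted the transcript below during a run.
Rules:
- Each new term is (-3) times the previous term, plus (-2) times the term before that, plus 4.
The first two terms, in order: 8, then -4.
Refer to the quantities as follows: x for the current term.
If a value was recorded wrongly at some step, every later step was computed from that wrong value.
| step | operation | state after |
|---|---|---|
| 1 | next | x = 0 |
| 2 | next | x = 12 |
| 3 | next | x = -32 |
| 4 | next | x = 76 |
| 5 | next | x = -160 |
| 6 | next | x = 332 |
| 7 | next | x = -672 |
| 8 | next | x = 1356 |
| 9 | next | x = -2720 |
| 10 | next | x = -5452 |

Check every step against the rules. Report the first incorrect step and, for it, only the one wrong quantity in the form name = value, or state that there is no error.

Recomputing the run from the initial state:
step 1: x = 0
step 2: x = 12
step 3: x = -32
step 4: x = 76
step 5: x = -160
step 6: x = 332
step 7: x = -672
step 8: x = 1356
step 9: x = -2720
step 10: x = 5452
The first disagreement with the transcript is at step 10, where the value should be x = 5452.

step 10, x = 5452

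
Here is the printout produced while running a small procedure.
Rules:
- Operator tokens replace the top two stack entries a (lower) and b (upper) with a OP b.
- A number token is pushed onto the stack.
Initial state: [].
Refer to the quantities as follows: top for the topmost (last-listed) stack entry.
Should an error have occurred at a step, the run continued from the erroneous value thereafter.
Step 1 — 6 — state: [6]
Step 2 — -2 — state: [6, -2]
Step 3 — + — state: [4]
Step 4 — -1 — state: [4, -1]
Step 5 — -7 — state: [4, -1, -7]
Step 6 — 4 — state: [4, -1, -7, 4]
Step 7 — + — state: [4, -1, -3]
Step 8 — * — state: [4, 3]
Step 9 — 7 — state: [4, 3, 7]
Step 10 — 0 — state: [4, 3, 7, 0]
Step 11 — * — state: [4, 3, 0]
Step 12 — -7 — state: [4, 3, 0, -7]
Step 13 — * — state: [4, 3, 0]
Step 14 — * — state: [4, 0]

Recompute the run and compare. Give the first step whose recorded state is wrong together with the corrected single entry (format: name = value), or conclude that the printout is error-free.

Recomputing the run from the initial state:
step 1: [6]
step 2: [6, -2]
step 3: [4]
step 4: [4, -1]
step 5: [4, -1, -7]
step 6: [4, -1, -7, 4]
step 7: [4, -1, -3]
step 8: [4, 3]
step 9: [4, 3, 7]
step 10: [4, 3, 7, 0]
step 11: [4, 3, 0]
step 12: [4, 3, 0, -7]
step 13: [4, 3, 0]
step 14: [4, 0]
This matches the printout at every step.

no error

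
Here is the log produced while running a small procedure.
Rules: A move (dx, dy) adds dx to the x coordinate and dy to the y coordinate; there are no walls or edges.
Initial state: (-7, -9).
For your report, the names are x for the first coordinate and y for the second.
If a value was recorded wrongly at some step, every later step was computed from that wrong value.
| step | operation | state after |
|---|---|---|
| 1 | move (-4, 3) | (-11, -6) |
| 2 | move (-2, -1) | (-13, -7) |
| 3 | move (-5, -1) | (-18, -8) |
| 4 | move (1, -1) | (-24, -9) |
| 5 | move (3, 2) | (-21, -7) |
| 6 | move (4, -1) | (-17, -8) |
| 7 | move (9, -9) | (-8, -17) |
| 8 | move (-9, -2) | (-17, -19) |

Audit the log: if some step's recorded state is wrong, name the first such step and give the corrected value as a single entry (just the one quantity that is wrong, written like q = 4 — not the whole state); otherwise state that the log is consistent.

step 1: x = -7 + (-4) = -11, y = -9 + (3) = -6 -> checks out
step 2: x = -11 + (-2) = -13, y = -6 + (-1) = -7 -> consistent with the log
step 3: x = -13 + (-5) = -18, y = -7 + (-1) = -8 -> checks out
step 4: x = -18 + (1) = -17, y = -8 + (-1) = -9 -> a discrepancy with the log
First deviation found at step 4; the corrected entry is x = -17.

step 4, x = -17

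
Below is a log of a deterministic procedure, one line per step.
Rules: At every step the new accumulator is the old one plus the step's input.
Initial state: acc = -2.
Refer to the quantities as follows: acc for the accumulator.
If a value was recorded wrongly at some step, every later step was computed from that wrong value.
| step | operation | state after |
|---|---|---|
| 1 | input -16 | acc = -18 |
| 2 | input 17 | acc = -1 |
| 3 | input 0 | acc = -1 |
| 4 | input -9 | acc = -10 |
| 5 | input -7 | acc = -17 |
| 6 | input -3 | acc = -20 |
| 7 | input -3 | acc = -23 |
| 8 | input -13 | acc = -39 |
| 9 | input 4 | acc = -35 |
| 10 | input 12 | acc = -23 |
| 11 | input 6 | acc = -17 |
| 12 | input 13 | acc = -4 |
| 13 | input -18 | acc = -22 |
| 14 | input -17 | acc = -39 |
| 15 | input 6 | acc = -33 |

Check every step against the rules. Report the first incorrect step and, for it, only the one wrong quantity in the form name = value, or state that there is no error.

step 8, acc = -36

Recomputing the run from the initial state:
step 1: acc = -18
step 2: acc = -1
step 3: acc = -1
step 4: acc = -10
step 5: acc = -17
step 6: acc = -20
step 7: acc = -23
step 8: acc = -36
step 9: acc = -32
step 10: acc = -20
step 11: acc = -14
step 12: acc = -1
step 13: acc = -19
step 14: acc = -36
step 15: acc = -30
The first disagreement with the log is at step 8, where the value should be acc = -36.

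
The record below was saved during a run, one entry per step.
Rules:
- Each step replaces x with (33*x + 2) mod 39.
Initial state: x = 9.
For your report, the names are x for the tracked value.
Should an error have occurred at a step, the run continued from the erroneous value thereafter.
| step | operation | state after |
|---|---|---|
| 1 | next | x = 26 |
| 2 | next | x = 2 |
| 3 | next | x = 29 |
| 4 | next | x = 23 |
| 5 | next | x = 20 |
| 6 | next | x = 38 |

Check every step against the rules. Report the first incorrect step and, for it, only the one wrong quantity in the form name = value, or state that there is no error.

no error

1. x = (33*9 + 2) mod 39 = 26 (same as recorded)
2. x = (33*26 + 2) mod 39 = 2 (agrees with the record)
3. x = (33*2 + 2) mod 39 = 29 (verified)
4. x = (33*29 + 2) mod 39 = 23 (agrees with the record)
5. x = (33*23 + 2) mod 39 = 20 (consistent with the record)
6. x = (33*20 + 2) mod 39 = 38 (no discrepancy)
Every step is consistent.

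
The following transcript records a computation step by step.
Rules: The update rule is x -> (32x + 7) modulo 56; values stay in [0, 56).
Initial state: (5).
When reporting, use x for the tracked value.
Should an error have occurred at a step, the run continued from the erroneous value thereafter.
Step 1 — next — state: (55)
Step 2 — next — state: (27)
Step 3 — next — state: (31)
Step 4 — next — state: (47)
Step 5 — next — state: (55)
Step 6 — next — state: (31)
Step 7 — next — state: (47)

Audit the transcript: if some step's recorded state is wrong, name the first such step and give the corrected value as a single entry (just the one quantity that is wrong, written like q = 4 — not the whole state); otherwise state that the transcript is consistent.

step 1: x = (32*5 + 7) mod 56 = 55 -> checks out
step 2: x = (32*55 + 7) mod 56 = 31 -> this is not what the transcript shows
First incorrect step: 2; the correct value is x = 31.

step 2, x = 31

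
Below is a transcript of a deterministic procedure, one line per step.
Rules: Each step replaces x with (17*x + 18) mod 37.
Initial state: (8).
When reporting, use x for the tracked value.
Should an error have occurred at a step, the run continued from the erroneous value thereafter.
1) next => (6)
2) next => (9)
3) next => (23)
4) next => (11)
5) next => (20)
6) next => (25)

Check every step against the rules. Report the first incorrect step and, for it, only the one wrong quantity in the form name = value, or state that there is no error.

step 4, x = 2

step 1: x = (17*8 + 18) mod 37 = 6 -> in agreement
step 2: x = (17*6 + 18) mod 37 = 9 -> in agreement
step 3: x = (17*9 + 18) mod 37 = 23 -> matches
step 4: x = (17*23 + 18) mod 37 = 2 -> the transcript has a different value
So the first discrepancy is step 4, where the right value is x = 2.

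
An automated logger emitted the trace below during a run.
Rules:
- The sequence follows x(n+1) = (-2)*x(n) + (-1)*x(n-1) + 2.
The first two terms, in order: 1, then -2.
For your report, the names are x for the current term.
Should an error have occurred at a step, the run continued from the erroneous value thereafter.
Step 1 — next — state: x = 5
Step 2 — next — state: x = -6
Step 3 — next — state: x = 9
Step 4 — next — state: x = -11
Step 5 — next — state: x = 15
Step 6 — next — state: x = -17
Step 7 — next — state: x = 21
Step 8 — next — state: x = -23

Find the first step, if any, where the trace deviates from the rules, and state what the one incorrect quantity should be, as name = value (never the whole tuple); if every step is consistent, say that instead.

step 4, x = -10

Step 1: x = -2*(-2) + (-1)*(1) + (2) = 5 — verified.
Step 2: x = -2*(5) + (-1)*(-2) + (2) = -6 — confirmed correct.
Step 3: x = -2*(-6) + (-1)*(5) + (2) = 9 — checks out.
Step 4: x = -2*(9) + (-1)*(-6) + (2) = -10 — first mismatch against the trace.
First deviation found at step 4; the corrected entry is x = -10.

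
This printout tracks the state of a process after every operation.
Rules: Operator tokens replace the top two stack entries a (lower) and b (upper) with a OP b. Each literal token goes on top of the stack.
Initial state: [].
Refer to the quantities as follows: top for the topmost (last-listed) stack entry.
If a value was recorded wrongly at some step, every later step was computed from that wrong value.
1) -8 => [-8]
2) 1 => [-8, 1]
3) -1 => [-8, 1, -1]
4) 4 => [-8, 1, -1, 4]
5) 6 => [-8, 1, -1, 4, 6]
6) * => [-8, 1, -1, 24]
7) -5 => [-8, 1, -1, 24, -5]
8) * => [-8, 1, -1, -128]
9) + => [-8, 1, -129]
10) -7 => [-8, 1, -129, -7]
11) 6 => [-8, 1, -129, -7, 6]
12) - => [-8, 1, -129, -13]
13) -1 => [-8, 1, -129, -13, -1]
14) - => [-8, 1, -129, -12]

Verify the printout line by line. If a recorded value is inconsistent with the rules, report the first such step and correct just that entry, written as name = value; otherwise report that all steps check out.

1. push -8: top = -8 (no discrepancy)
2. push 1: top = 1 (agrees with the printout)
3. push -1: top = -1 (consistent with the printout)
4. push 4: top = 4 (agrees with the printout)
5. push 6: top = 6 (matches)
6. 4 * 6 = 24 (agrees with the printout)
7. push -5: top = -5 (verified)
8. 24 * -5 = -120 (first mismatch against the printout)
First incorrect step: 8; the correct value is top = -120.

step 8, top = -120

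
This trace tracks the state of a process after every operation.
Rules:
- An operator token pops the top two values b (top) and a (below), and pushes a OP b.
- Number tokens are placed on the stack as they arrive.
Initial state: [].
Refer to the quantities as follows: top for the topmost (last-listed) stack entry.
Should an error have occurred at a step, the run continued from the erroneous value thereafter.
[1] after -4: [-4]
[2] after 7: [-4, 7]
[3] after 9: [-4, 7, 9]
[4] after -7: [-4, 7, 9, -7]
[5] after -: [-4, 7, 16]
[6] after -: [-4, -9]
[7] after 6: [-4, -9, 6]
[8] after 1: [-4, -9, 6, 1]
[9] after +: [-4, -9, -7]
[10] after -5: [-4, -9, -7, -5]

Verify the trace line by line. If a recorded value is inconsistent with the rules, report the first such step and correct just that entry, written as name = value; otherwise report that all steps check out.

step 9, top = 7

step 1: push -4: top = -4 -> matches
step 2: push 7: top = 7 -> same as recorded
step 3: push 9: top = 9 -> checks out
step 4: push -7: top = -7 -> confirmed correct
step 5: 9 - -7 = 16 -> same as recorded
step 6: 7 - 16 = -9 -> in agreement
step 7: push 6: top = 6 -> matches
step 8: push 1: top = 1 -> no discrepancy
step 9: 6 + 1 = 7 -> the entry is off here
Step 9 is the first one off; corrected, top = 7.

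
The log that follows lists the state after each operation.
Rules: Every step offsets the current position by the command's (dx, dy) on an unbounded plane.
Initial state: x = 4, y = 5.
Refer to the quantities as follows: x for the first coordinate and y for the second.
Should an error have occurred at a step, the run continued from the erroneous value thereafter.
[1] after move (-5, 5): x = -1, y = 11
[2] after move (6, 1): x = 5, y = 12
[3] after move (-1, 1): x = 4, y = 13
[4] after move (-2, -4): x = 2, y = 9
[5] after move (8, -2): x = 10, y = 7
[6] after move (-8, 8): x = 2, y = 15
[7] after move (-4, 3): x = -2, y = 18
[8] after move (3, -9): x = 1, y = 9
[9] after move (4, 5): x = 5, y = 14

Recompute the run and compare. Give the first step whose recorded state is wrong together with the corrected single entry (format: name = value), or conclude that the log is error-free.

Step 1: x = 4 + (-5) = -1, y = 5 + (5) = 10 — a discrepancy with the log.
Conclusion: step 1 carries the first error; the entry should be y = 10.

step 1, y = 10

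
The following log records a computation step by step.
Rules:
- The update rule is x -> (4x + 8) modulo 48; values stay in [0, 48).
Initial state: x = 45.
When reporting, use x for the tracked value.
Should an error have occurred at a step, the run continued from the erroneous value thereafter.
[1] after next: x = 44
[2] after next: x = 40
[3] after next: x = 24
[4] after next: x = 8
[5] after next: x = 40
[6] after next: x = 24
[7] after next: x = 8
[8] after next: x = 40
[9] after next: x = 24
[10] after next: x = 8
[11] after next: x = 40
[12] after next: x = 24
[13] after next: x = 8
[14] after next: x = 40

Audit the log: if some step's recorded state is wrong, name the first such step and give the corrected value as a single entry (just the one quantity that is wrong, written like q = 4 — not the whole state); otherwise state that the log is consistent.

no error

Recomputing the run from the initial state:
step 1: x = 44
step 2: x = 40
step 3: x = 24
step 4: x = 8
step 5: x = 40
step 6: x = 24
step 7: x = 8
step 8: x = 40
step 9: x = 24
step 10: x = 8
step 11: x = 40
step 12: x = 24
step 13: x = 8
step 14: x = 40
This matches the log at every step.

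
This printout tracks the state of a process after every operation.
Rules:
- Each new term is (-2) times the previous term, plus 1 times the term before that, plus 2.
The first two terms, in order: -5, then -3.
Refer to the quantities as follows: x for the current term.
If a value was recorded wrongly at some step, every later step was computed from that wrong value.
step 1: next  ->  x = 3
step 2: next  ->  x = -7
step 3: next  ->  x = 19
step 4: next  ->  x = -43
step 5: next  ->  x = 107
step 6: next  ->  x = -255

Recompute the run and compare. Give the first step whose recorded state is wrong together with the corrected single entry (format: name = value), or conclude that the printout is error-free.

no error

step 1: x = -2*(-3) + (1)*(-5) + (2) = 3 -> agrees with the printout
step 2: x = -2*(3) + (1)*(-3) + (2) = -7 -> same as recorded
step 3: x = -2*(-7) + (1)*(3) + (2) = 19 -> confirmed correct
step 4: x = -2*(19) + (1)*(-7) + (2) = -43 -> matches
step 5: x = -2*(-43) + (1)*(19) + (2) = 107 -> no discrepancy
step 6: x = -2*(107) + (1)*(-43) + (2) = -255 -> checks out
The whole run recomputes cleanly — no discrepancies.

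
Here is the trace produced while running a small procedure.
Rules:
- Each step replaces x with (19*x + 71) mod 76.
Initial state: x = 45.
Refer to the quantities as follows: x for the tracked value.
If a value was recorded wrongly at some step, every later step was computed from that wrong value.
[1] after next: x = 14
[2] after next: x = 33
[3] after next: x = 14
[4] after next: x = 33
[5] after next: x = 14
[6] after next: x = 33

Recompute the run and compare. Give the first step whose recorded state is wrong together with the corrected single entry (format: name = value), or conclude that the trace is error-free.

no error

1. x = (19*45 + 71) mod 76 = 14 (exactly as logged)
2. x = (19*14 + 71) mod 76 = 33 (confirmed correct)
3. x = (19*33 + 71) mod 76 = 14 (verified)
4. x = (19*14 + 71) mod 76 = 33 (verified)
5. x = (19*33 + 71) mod 76 = 14 (same as recorded)
6. x = (19*14 + 71) mod 76 = 33 (same as recorded)
Every step is consistent.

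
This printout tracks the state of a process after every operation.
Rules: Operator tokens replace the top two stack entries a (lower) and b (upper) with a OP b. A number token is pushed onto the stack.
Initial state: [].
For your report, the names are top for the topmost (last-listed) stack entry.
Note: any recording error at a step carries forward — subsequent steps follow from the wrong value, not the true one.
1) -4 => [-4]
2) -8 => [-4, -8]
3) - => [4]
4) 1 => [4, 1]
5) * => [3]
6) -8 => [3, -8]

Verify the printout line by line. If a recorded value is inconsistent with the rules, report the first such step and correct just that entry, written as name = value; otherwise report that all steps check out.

Recomputing the run from the initial state:
step 1: [-4]
step 2: [-4, -8]
step 3: [4]
step 4: [4, 1]
step 5: [4]
step 6: [4, -8]
The first disagreement with the printout is at step 5, where the value should be top = 4.

step 5, top = 4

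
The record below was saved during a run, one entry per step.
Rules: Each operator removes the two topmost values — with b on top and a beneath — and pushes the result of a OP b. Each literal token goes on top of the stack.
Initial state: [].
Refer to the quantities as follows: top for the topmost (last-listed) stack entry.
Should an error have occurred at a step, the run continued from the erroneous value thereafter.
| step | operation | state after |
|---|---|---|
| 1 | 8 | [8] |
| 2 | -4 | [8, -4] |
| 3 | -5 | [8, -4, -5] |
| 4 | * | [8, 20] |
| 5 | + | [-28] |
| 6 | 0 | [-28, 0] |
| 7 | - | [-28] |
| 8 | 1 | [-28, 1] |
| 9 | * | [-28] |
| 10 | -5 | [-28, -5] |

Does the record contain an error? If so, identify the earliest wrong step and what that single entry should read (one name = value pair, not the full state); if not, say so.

step 5, top = 28

1. push 8: top = 8 (confirmed correct)
2. push -4: top = -4 (exactly as logged)
3. push -5: top = -5 (agrees with the record)
4. -4 * -5 = 20 (in agreement)
5. 8 + 20 = 28 (the record has a different value)
Step 5 is the first one off; corrected, top = 28.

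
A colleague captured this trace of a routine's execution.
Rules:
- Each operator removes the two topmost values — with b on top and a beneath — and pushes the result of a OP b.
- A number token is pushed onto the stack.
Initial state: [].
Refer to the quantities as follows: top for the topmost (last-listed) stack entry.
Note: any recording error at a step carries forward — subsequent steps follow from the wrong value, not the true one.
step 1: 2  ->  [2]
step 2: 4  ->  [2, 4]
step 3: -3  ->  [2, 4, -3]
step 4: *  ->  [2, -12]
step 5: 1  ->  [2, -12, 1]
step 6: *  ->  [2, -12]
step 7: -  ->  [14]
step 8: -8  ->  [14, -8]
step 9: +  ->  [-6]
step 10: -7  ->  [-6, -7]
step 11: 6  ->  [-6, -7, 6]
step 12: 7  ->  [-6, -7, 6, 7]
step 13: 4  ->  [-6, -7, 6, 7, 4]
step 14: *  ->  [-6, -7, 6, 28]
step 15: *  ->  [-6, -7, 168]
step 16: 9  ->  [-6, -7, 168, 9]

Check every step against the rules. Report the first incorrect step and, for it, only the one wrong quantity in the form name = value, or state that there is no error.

step 9, top = 6

step 1: push 2: top = 2 -> confirmed correct
step 2: push 4: top = 4 -> confirmed correct
step 3: push -3: top = -3 -> matches
step 4: 4 * -3 = -12 -> checks out
step 5: push 1: top = 1 -> checks out
step 6: -12 * 1 = -12 -> same as recorded
step 7: 2 - -12 = 14 -> exactly as logged
step 8: push -8: top = -8 -> agrees with the trace
step 9: 14 + -8 = 6 -> the trace has a different value
First deviation found at step 9; the corrected entry is top = 6.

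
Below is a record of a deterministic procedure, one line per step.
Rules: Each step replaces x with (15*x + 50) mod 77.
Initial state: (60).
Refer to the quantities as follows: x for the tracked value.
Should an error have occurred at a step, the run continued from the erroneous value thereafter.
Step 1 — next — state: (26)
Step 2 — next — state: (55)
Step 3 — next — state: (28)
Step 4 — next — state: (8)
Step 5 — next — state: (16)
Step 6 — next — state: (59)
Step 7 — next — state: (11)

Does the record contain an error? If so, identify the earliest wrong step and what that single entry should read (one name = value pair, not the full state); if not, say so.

no error

Recomputing the run from the initial state:
step 1: x = 26
step 2: x = 55
step 3: x = 28
step 4: x = 8
step 5: x = 16
step 6: x = 59
step 7: x = 11
This matches the record at every step.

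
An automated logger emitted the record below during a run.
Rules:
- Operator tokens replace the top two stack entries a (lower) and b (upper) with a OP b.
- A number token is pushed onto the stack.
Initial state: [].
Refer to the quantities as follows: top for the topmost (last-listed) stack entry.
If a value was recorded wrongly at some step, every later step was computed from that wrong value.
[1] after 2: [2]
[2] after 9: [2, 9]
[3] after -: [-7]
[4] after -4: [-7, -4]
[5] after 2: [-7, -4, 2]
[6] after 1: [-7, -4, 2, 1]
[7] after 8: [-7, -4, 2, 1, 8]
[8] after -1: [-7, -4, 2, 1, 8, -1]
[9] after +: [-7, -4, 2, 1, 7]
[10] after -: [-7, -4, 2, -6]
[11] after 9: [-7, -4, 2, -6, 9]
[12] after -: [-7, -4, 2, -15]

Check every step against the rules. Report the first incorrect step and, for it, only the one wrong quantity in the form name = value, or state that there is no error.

no error

step 1: push 2: top = 2 -> no discrepancy
step 2: push 9: top = 9 -> matches
step 3: 2 - 9 = -7 -> in agreement
step 4: push -4: top = -4 -> verified
step 5: push 2: top = 2 -> exactly as logged
step 6: push 1: top = 1 -> consistent with the record
step 7: push 8: top = 8 -> checks out
step 8: push -1: top = -1 -> consistent with the record
step 9: 8 + -1 = 7 -> no discrepancy
step 10: 1 - 7 = -6 -> consistent with the record
step 11: push 9: top = 9 -> in agreement
step 12: -6 - 9 = -15 -> checks out
No step deviates from the rules.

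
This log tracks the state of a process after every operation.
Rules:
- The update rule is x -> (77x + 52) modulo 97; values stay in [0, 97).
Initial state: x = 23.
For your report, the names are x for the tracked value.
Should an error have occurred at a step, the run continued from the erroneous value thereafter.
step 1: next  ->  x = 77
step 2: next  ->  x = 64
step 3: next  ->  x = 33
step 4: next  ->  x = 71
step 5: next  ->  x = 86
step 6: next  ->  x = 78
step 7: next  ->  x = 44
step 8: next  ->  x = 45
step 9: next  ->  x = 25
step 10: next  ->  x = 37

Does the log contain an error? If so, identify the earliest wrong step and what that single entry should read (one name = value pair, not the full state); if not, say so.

step 1: x = (77*23 + 52) mod 97 = 77 -> no discrepancy
step 2: x = (77*77 + 52) mod 97 = 64 -> checks out
step 3: x = (77*64 + 52) mod 97 = 33 -> consistent with the log
step 4: x = (77*33 + 52) mod 97 = 71 -> no discrepancy
step 5: x = (77*71 + 52) mod 97 = 87 -> a discrepancy with the log
The audit stops at step 5: the recorded entry is wrong and should be x = 87.

step 5, x = 87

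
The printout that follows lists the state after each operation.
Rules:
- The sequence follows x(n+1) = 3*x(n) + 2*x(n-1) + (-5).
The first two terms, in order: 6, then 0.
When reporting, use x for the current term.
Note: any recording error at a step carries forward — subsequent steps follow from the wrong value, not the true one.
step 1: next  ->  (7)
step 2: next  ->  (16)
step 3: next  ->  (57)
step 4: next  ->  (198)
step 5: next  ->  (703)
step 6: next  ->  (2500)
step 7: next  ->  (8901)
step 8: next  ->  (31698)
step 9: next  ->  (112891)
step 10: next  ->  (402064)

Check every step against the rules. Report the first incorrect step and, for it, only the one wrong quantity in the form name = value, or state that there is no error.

no error

Recomputing the run from the initial state:
step 1: x = 7
step 2: x = 16
step 3: x = 57
step 4: x = 198
step 5: x = 703
step 6: x = 2500
step 7: x = 8901
step 8: x = 31698
step 9: x = 112891
step 10: x = 402064
This matches the printout at every step.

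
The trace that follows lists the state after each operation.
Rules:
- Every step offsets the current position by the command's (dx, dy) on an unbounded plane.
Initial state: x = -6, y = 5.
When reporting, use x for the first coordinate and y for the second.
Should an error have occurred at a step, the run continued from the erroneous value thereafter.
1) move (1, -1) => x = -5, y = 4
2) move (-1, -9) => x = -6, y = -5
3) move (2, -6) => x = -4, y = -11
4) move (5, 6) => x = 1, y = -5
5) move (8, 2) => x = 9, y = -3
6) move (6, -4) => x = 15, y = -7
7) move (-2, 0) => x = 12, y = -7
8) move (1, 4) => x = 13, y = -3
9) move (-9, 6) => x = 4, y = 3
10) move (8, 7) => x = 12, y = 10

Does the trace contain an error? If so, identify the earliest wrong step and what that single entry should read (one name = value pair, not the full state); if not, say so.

step 1: x = -6 + (1) = -5, y = 5 + (-1) = 4 -> exactly as logged
step 2: x = -5 + (-1) = -6, y = 4 + (-9) = -5 -> same as recorded
step 3: x = -6 + (2) = -4, y = -5 + (-6) = -11 -> exactly as logged
step 4: x = -4 + (5) = 1, y = -11 + (6) = -5 -> no discrepancy
step 5: x = 1 + (8) = 9, y = -5 + (2) = -3 -> verified
step 6: x = 9 + (6) = 15, y = -3 + (-4) = -7 -> in agreement
step 7: x = 15 + (-2) = 13, y = -7 + (0) = -7 -> not what was recorded
Step 7 is the first one off; corrected, x = 13.

step 7, x = 13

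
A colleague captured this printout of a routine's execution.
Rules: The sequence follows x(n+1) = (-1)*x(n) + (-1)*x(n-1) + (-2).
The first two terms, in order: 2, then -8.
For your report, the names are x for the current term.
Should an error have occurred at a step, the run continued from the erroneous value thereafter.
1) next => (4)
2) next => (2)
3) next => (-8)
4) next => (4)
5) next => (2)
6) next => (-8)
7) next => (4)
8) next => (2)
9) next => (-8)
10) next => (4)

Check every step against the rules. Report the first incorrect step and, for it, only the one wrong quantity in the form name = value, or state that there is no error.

1. x = -1*(-8) + (-1)*(2) + (-2) = 4 (agrees with the printout)
2. x = -1*(4) + (-1)*(-8) + (-2) = 2 (verified)
3. x = -1*(2) + (-1)*(4) + (-2) = -8 (agrees with the printout)
4. x = -1*(-8) + (-1)*(2) + (-2) = 4 (agrees with the printout)
5. x = -1*(4) + (-1)*(-8) + (-2) = 2 (no discrepancy)
6. x = -1*(2) + (-1)*(4) + (-2) = -8 (checks out)
7. x = -1*(-8) + (-1)*(2) + (-2) = 4 (in agreement)
8. x = -1*(4) + (-1)*(-8) + (-2) = 2 (matches)
9. x = -1*(2) + (-1)*(4) + (-2) = -8 (checks out)
10. x = -1*(-8) + (-1)*(2) + (-2) = 4 (exactly as logged)
Every step is consistent.

no error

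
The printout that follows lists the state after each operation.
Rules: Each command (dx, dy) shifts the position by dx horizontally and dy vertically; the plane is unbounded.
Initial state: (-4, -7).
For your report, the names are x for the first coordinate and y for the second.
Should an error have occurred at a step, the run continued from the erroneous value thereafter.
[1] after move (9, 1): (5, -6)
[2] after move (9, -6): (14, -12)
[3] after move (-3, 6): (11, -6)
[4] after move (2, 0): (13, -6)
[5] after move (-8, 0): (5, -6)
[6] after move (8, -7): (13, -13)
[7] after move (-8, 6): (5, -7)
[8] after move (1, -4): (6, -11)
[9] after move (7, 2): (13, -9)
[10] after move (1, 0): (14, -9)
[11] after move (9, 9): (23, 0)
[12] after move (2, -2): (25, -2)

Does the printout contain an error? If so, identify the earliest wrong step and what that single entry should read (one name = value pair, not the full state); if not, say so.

Recomputing the run from the initial state:
step 1: x = 5, y = -6
step 2: x = 14, y = -12
step 3: x = 11, y = -6
step 4: x = 13, y = -6
step 5: x = 5, y = -6
step 6: x = 13, y = -13
step 7: x = 5, y = -7
step 8: x = 6, y = -11
step 9: x = 13, y = -9
step 10: x = 14, y = -9
step 11: x = 23, y = 0
step 12: x = 25, y = -2
This matches the printout at every step.

no error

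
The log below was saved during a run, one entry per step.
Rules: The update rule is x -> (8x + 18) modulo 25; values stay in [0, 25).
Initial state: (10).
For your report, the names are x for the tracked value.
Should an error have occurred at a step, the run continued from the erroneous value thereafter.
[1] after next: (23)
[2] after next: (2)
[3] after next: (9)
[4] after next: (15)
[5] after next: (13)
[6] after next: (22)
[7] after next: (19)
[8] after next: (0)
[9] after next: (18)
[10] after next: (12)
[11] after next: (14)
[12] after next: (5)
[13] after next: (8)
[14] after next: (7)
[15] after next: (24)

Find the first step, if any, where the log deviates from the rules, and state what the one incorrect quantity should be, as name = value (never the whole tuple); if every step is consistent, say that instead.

Recomputing the run from the initial state:
step 1: x = 23
step 2: x = 2
step 3: x = 9
step 4: x = 15
step 5: x = 13
step 6: x = 22
step 7: x = 19
step 8: x = 20
step 9: x = 3
step 10: x = 17
step 11: x = 4
step 12: x = 0
step 13: x = 18
step 14: x = 12
step 15: x = 14
The first disagreement with the log is at step 8, where the value should be x = 20.

step 8, x = 20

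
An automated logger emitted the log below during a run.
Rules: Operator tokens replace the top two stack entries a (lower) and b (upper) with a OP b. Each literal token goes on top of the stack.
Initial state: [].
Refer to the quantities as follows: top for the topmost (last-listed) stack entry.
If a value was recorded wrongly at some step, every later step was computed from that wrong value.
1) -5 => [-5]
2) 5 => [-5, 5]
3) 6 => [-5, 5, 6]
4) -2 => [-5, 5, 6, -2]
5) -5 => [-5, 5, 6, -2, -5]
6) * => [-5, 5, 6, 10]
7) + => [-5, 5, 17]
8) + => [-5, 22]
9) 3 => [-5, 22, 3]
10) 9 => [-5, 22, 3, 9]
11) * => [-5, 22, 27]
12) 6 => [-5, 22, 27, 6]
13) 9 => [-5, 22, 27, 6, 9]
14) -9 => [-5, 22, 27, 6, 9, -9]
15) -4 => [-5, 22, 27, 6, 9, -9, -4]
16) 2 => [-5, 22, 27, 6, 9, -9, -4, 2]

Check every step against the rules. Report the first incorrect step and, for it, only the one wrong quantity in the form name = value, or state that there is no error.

step 7, top = 16

Recomputing the run from the initial state:
step 1: [-5]
step 2: [-5, 5]
step 3: [-5, 5, 6]
step 4: [-5, 5, 6, -2]
step 5: [-5, 5, 6, -2, -5]
step 6: [-5, 5, 6, 10]
step 7: [-5, 5, 16]
step 8: [-5, 21]
step 9: [-5, 21, 3]
step 10: [-5, 21, 3, 9]
step 11: [-5, 21, 27]
step 12: [-5, 21, 27, 6]
step 13: [-5, 21, 27, 6, 9]
step 14: [-5, 21, 27, 6, 9, -9]
step 15: [-5, 21, 27, 6, 9, -9, -4]
step 16: [-5, 21, 27, 6, 9, -9, -4, 2]
The first disagreement with the log is at step 7, where the value should be top = 16.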